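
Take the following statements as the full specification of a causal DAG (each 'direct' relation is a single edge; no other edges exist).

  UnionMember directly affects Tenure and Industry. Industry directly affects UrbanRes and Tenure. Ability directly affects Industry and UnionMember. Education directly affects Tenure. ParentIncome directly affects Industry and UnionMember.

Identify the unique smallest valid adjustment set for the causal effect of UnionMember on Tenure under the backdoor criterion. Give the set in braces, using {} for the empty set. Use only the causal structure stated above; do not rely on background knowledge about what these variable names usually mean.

{Ability, ParentIncome}

Variables eligible for adjustment (non-descendants of UnionMember, excluding UnionMember and Tenure): {Ability, Education, ParentIncome}.
Backdoor paths from UnionMember to Tenure:
  P1: UnionMember <- Ability -> Industry -> Tenure
  P2: UnionMember <- ParentIncome -> Industry -> Tenure
The empty set is not sufficient: P1 (UnionMember <- Ability -> Industry -> Tenure) has no collider blocking it and no conditioned non-collider, so it is open.
Try {Ability, ParentIncome}:
  P1: blocked at fork node Ability ∈ conditioning set.
  P2: blocked at fork node ParentIncome ∈ conditioning set.
{Ability, ParentIncome} contains no descendant of UnionMember and blocks every backdoor path.
Every element of {Ability, ParentIncome} is needed (dropping Ability leaves P1 open; dropping ParentIncome leaves P2 open), so no proper subset is valid.
Among all size-2 subsets of the eligible variables, only {Ability, ParentIncome} blocks every backdoor path, so it is the unique smallest valid adjustment set.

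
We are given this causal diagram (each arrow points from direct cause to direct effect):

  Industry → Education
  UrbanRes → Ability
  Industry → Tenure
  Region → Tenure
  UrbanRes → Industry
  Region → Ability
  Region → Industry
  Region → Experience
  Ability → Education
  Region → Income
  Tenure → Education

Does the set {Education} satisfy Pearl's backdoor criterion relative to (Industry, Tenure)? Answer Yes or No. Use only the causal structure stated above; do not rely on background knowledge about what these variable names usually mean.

Backdoor paths from Industry to Tenure (paths whose first edge points into Industry):
  P1: Industry <- Region -> Ability -> Education <- Tenure
  P2: Industry <- Region -> Tenure
  P3: Industry <- UrbanRes -> Ability <- Region -> Tenure
  P4: Industry <- UrbanRes -> Ability -> Education <- Tenure
Condition 1 (no descendant of Industry in the set): FAILS — Education is a descendant of Industry.
Condition 2 (every backdoor path blocked by {Education}):
  P1: open — collider(s) Education are conditioned on (or have a conditioned descendant) and no non-collider on the path is in the set.
  P2: open — no interior node is in the conditioning set.
  P3: open — collider(s) Ability are conditioned on (or have a conditioned descendant) and no non-collider on the path is in the set.
  P4: open — collider(s) Education are conditioned on (or have a conditioned descendant) and no non-collider on the path is in the set.
{Education} does not satisfy the backdoor criterion.

No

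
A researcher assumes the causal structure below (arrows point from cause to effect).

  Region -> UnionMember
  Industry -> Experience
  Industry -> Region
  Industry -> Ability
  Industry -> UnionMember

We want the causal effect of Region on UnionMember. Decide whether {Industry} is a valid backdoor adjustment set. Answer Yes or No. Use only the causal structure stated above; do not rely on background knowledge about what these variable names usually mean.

Yes

Backdoor paths from Region to UnionMember (paths whose first edge points into Region):
  P1: Region <- Industry -> UnionMember
Condition 1 (no descendant of Region in the set): holds — descendants of Region are {UnionMember}; none are in {Industry}.
Condition 2 (every backdoor path blocked by {Industry}):
  P1: blocked at fork node Industry ∈ conditioning set.
{Industry} satisfies the backdoor criterion.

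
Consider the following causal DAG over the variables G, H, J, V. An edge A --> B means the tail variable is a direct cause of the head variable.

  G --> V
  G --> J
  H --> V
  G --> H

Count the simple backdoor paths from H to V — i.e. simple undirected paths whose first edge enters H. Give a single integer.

A backdoor path from H to V is any simple undirected path whose first edge points into H (i.e. leaves H via a parent).
Parents of H: {G}.
Enumerating:
  P1: H <- G -> V
That exhausts the simple backdoor paths. Count: 1.

1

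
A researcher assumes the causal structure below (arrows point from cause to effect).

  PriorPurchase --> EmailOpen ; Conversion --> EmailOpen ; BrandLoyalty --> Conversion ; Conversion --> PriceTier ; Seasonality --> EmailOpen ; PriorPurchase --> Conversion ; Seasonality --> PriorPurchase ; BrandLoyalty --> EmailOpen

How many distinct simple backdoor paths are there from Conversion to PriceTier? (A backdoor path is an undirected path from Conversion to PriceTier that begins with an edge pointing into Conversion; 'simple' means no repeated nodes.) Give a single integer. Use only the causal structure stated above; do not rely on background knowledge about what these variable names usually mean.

0

A backdoor path from Conversion to PriceTier is any simple undirected path whose first edge points into Conversion (i.e. leaves Conversion via a parent).
Parents of Conversion: {BrandLoyalty, PriorPurchase}.
No simple path from any parent of Conversion reaches PriceTier without revisiting Conversion, so there are no backdoor paths.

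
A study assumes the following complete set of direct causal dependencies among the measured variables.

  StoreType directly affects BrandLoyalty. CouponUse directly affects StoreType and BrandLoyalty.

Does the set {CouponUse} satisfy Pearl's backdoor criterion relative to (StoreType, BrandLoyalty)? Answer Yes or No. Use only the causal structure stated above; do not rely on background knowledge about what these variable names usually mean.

Backdoor paths from StoreType to BrandLoyalty (paths whose first edge points into StoreType):
  P1: StoreType <- CouponUse -> BrandLoyalty
Condition 1 (no descendant of StoreType in the set): holds — descendants of StoreType are {BrandLoyalty}; none are in {CouponUse}.
Condition 2 (every backdoor path blocked by {CouponUse}):
  P1: blocked at fork node CouponUse ∈ conditioning set.
{CouponUse} satisfies the backdoor criterion.

Yes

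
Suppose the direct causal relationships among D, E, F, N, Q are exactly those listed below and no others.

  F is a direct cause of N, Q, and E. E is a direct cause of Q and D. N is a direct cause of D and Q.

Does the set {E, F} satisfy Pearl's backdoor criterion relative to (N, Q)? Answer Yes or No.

Yes

Backdoor paths from N to Q (paths whose first edge points into N):
  P1: N <- F -> E -> Q
  P2: N <- F -> Q
Condition 1 (no descendant of N in the set): holds — descendants of N are {D, Q}; none are in {E, F}.
Condition 2 (every backdoor path blocked by {E, F}):
  P1: blocked at fork node F ∈ conditioning set.
  P2: blocked at fork node F ∈ conditioning set.
{E, F} satisfies the backdoor criterion.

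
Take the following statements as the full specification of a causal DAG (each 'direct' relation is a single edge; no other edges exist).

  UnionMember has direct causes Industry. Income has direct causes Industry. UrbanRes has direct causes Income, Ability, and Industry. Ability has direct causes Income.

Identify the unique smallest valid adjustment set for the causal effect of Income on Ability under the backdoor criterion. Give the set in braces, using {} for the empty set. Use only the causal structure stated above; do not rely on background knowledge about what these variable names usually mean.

{}

Variables eligible for adjustment (non-descendants of Income, excluding Income and Ability): {Industry, UnionMember}.
Backdoor paths from Income to Ability:
  P1: Income <- Industry -> UrbanRes <- Ability
Each backdoor path contains an unconditioned collider, so every path is already blocked with the empty conditioning set:
  P1: blocked at collider UrbanRes (neither it nor any descendant is in the conditioning set).
The empty set is therefore the unique smallest valid set.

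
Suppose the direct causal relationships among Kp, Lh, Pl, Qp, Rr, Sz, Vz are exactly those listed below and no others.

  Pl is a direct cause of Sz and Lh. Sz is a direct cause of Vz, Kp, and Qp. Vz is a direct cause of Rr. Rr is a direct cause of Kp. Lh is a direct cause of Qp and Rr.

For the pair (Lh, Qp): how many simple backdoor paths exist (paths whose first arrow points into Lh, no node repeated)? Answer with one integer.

A backdoor path from Lh to Qp is any simple undirected path whose first edge points into Lh (i.e. leaves Lh via a parent).
Parents of Lh: {Pl}.
Enumerating:
  P1: Lh <- Pl -> Sz -> Qp
That exhausts the simple backdoor paths. Count: 1.

1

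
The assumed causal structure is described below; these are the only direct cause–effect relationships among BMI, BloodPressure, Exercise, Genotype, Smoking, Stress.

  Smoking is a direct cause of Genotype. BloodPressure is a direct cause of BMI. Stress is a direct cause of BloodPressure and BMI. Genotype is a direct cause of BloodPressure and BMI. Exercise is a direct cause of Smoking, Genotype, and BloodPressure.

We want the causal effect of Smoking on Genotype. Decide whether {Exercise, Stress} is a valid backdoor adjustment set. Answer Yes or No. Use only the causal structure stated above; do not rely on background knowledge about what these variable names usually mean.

Backdoor paths from Smoking to Genotype (paths whose first edge points into Smoking):
  P1: Smoking <- Exercise -> Genotype
  P2: Smoking <- Exercise -> BloodPressure <- Stress -> BMI <- Genotype
  P3: Smoking <- Exercise -> BloodPressure <- Genotype
  P4: Smoking <- Exercise -> BloodPressure -> BMI <- Genotype
Condition 1 (no descendant of Smoking in the set): holds — descendants of Smoking are {BMI, BloodPressure, Genotype}; none are in {Exercise, Stress}.
Condition 2 (every backdoor path blocked by {Exercise, Stress}):
  P1: blocked at fork node Exercise ∈ conditioning set.
  P2: blocked at fork node Exercise ∈ conditioning set.
  P3: blocked at fork node Exercise ∈ conditioning set.
  P4: blocked at fork node Exercise ∈ conditioning set.
{Exercise, Stress} satisfies the backdoor criterion.

Yes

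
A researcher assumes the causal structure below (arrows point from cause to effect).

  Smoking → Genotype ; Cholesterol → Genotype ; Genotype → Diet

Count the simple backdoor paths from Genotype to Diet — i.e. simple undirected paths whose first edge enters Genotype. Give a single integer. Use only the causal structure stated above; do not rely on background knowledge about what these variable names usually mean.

A backdoor path from Genotype to Diet is any simple undirected path whose first edge points into Genotype (i.e. leaves Genotype via a parent).
Parents of Genotype: {Cholesterol, Smoking}.
No simple path from any parent of Genotype reaches Diet without revisiting Genotype, so there are no backdoor paths.

0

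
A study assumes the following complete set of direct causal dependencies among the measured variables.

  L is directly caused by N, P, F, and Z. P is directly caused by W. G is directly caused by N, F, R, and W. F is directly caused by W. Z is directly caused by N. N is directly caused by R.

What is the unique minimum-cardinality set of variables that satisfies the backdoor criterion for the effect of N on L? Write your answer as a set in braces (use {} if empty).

{}

Variables eligible for adjustment (non-descendants of N, excluding N and L): {F, P, R, W}.
Backdoor paths from N to L:
  P1: N <- R -> G <- W -> P -> L
  P2: N <- R -> G <- W -> F -> L
  P3: N <- R -> G <- F <- W -> P -> L
  P4: N <- R -> G <- F -> L
Each backdoor path contains an unconditioned collider, so every path is already blocked with the empty conditioning set:
  P1: blocked at collider G (neither it nor any descendant is in the conditioning set).
  P2: blocked at collider G (neither it nor any descendant is in the conditioning set).
  P3: blocked at collider G (neither it nor any descendant is in the conditioning set).
  P4: blocked at collider G (neither it nor any descendant is in the conditioning set).
The empty set is therefore the unique smallest valid set.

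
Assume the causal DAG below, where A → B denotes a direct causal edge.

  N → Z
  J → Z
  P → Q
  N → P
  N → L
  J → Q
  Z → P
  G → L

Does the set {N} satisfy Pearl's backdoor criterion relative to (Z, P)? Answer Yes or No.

Yes

Backdoor paths from Z to P (paths whose first edge points into Z):
  P1: Z <- J -> Q <- P
  P2: Z <- N -> P
Condition 1 (no descendant of Z in the set): holds — descendants of Z are {P, Q}; none are in {N}.
Condition 2 (every backdoor path blocked by {N}):
  P1: blocked at collider Q (neither it nor any descendant is in the conditioning set).
  P2: blocked at fork node N ∈ conditioning set.
{N} satisfies the backdoor criterion.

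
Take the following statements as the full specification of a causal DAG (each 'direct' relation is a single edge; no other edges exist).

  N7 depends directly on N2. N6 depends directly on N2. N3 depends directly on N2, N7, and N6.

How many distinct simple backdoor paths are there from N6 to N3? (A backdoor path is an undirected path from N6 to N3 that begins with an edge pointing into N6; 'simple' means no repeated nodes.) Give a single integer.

2

A backdoor path from N6 to N3 is any simple undirected path whose first edge points into N6 (i.e. leaves N6 via a parent).
Parents of N6: {N2}.
Enumerating:
  P1: N6 <- N2 -> N7 -> N3
  P2: N6 <- N2 -> N3
That exhausts the simple backdoor paths. Count: 2.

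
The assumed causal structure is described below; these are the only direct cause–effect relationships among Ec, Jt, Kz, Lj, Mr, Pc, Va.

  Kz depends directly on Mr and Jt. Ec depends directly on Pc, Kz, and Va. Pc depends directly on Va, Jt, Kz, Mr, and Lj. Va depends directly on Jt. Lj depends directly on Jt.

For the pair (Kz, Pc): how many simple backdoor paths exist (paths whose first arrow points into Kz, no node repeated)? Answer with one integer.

A backdoor path from Kz to Pc is any simple undirected path whose first edge points into Kz (i.e. leaves Kz via a parent).
Parents of Kz: {Jt, Mr}.
Enumerating:
  P1: Kz <- Jt -> Va -> Pc
  P2: Kz <- Jt -> Va -> Ec <- Pc
  P3: Kz <- Jt -> Lj -> Pc
  P4: Kz <- Jt -> Pc
  P5: Kz <- Mr -> Pc
That exhausts the simple backdoor paths. Count: 5.

5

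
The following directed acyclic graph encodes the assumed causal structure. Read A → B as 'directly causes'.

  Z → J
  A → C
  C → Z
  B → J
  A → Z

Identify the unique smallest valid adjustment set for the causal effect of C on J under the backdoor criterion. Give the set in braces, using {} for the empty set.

{A}

Variables eligible for adjustment (non-descendants of C, excluding C and J): {A, B}.
Backdoor paths from C to J:
  P1: C <- A -> Z -> J
The empty set is not sufficient: P1 (C <- A -> Z -> J) has no collider blocking it and no conditioned non-collider, so it is open.
Try {A}:
  P1: blocked at fork node A ∈ conditioning set.
{A} contains no descendant of C and blocks every backdoor path.
No other singleton works — e.g. {B} leaves P1 open — so {A} is the unique smallest valid adjustment set.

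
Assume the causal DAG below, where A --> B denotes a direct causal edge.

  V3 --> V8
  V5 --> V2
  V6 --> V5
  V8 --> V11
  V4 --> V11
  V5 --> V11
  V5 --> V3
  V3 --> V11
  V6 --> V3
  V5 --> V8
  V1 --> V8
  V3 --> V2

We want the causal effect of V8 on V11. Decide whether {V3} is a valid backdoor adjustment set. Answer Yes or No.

Backdoor paths from V8 to V11 (paths whose first edge points into V8):
  P1: V8 <- V5 <- V6 -> V3 -> V11
  P2: V8 <- V5 -> V3 -> V11
  P3: V8 <- V5 -> V2 <- V3 -> V11
  P4: V8 <- V5 -> V11
  P5: V8 <- V3 <- V6 -> V5 -> V11
  P6: V8 <- V3 <- V5 -> V11
  P7: V8 <- V3 -> V2 <- V5 -> V11
  P8: V8 <- V3 -> V11
Condition 1 (no descendant of V8 in the set): holds — descendants of V8 are {V11}; none are in {V3}.
Condition 2 (every backdoor path blocked by {V3}):
  P1: blocked at chain node V3 ∈ conditioning set.
  P2: blocked at chain node V3 ∈ conditioning set.
  P3: blocked at collider V2 (neither it nor any descendant is in the conditioning set).
  P4: open — no interior node is in the conditioning set.
  P5: blocked at chain node V3 ∈ conditioning set.
  P6: blocked at chain node V3 ∈ conditioning set.
  P7: blocked at fork node V3 ∈ conditioning set.
  P8: blocked at fork node V3 ∈ conditioning set.
{V3} does not satisfy the backdoor criterion.

No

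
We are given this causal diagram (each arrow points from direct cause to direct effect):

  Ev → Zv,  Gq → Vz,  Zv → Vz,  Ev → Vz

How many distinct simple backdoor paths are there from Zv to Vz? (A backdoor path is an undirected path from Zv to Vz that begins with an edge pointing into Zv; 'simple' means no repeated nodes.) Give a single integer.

1

A backdoor path from Zv to Vz is any simple undirected path whose first edge points into Zv (i.e. leaves Zv via a parent).
Parents of Zv: {Ev}.
Enumerating:
  P1: Zv <- Ev -> Vz
That exhausts the simple backdoor paths. Count: 1.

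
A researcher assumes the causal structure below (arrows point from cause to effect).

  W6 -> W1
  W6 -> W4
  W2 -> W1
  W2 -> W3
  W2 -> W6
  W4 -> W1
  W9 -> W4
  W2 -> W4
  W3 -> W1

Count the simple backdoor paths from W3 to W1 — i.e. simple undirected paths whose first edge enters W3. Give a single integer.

5

A backdoor path from W3 to W1 is any simple undirected path whose first edge points into W3 (i.e. leaves W3 via a parent).
Parents of W3: {W2}.
Enumerating:
  P1: W3 <- W2 -> W6 -> W4 -> W1
  P2: W3 <- W2 -> W6 -> W1
  P3: W3 <- W2 -> W4 <- W6 -> W1
  P4: W3 <- W2 -> W4 -> W1
  P5: W3 <- W2 -> W1
That exhausts the simple backdoor paths. Count: 5.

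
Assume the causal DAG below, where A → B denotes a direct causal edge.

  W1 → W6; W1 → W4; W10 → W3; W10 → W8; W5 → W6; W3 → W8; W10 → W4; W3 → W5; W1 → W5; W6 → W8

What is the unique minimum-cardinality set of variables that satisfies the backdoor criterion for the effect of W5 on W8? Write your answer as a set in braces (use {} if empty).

Variables eligible for adjustment (non-descendants of W5, excluding W5 and W8): {W1, W10, W3, W4}.
Backdoor paths from W5 to W8:
  P1: W5 <- W3 <- W10 -> W8
  P2: W5 <- W3 <- W10 -> W4 <- W1 -> W6 -> W8
  P3: W5 <- W3 -> W8
  P4: W5 <- W1 -> W6 -> W8
  P5: W5 <- W1 -> W4 <- W10 -> W3 -> W8
  P6: W5 <- W1 -> W4 <- W10 -> W8
The empty set is not sufficient: P1 (W5 <- W3 <- W10 -> W8) has no collider blocking it and no conditioned non-collider, so it is open.
Try {W1, W3}:
  P1: blocked at chain node W3 ∈ conditioning set.
  P2: blocked at chain node W3 ∈ conditioning set.
  P3: blocked at fork node W3 ∈ conditioning set.
  P4: blocked at fork node W1 ∈ conditioning set.
  P5: blocked at fork node W1 ∈ conditioning set.
  P6: blocked at fork node W1 ∈ conditioning set.
{W1, W3} contains no descendant of W5 and blocks every backdoor path.
Every element of {W1, W3} is needed (dropping W1 leaves P4 open; dropping W3 leaves P1 open), so no proper subset is valid.
Among all size-2 subsets of the eligible variables, only {W1, W3} blocks every backdoor path, so it is the unique smallest valid adjustment set.

{W1, W3}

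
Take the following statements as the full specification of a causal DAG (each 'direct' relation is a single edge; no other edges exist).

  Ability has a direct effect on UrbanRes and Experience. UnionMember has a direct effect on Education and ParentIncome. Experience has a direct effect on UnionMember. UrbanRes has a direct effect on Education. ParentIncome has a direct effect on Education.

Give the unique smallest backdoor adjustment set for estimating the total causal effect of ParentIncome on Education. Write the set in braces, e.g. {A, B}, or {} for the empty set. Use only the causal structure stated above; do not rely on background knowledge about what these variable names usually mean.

{UnionMember}

Variables eligible for adjustment (non-descendants of ParentIncome, excluding ParentIncome and Education): {Ability, Experience, UnionMember, UrbanRes}.
Backdoor paths from ParentIncome to Education:
  P1: ParentIncome <- UnionMember <- Experience <- Ability -> UrbanRes -> Education
  P2: ParentIncome <- UnionMember -> Education
The empty set is not sufficient: P1 (ParentIncome <- UnionMember <- Experience <- Ability -> UrbanRes -> Education) has no collider blocking it and no conditioned non-collider, so it is open.
Try {UnionMember}:
  P1: blocked at chain node UnionMember ∈ conditioning set.
  P2: blocked at fork node UnionMember ∈ conditioning set.
{UnionMember} contains no descendant of ParentIncome and blocks every backdoor path.
No other singleton works — e.g. {Ability} leaves P2 open — so {UnionMember} is the unique smallest valid adjustment set.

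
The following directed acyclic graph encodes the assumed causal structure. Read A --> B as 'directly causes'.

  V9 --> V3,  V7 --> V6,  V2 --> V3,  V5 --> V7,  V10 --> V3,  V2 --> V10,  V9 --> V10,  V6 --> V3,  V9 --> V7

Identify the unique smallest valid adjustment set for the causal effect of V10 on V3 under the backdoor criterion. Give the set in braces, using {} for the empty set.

{V2, V9}

Variables eligible for adjustment (non-descendants of V10, excluding V10 and V3): {V2, V5, V6, V7, V9}.
Backdoor paths from V10 to V3:
  P1: V10 <- V9 -> V7 -> V6 -> V3
  P2: V10 <- V9 -> V3
  P3: V10 <- V2 -> V3
The empty set is not sufficient: P1 (V10 <- V9 -> V7 -> V6 -> V3) has no collider blocking it and no conditioned non-collider, so it is open.
Try {V2, V9}:
  P1: blocked at fork node V9 ∈ conditioning set.
  P2: blocked at fork node V9 ∈ conditioning set.
  P3: blocked at fork node V2 ∈ conditioning set.
{V2, V9} contains no descendant of V10 and blocks every backdoor path.
Every element of {V2, V9} is needed (dropping V2 leaves P3 open; dropping V9 leaves P1 open), so no proper subset is valid.
Among all size-2 subsets of the eligible variables, only {V2, V9} blocks every backdoor path, so it is the unique smallest valid adjustment set.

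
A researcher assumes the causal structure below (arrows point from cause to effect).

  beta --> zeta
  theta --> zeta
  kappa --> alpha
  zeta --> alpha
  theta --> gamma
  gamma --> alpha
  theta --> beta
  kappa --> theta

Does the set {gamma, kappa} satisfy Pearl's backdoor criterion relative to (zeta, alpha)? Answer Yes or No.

Yes

Backdoor paths from zeta to alpha (paths whose first edge points into zeta):
  P1: zeta <- theta <- kappa -> alpha
  P2: zeta <- theta -> gamma -> alpha
  P3: zeta <- beta <- theta <- kappa -> alpha
  P4: zeta <- beta <- theta -> gamma -> alpha
Condition 1 (no descendant of zeta in the set): holds — descendants of zeta are {alpha}; none are in {gamma, kappa}.
Condition 2 (every backdoor path blocked by {gamma, kappa}):
  P1: blocked at fork node kappa ∈ conditioning set.
  P2: blocked at chain node gamma ∈ conditioning set.
  P3: blocked at fork node kappa ∈ conditioning set.
  P4: blocked at chain node gamma ∈ conditioning set.
{gamma, kappa} satisfies the backdoor criterion.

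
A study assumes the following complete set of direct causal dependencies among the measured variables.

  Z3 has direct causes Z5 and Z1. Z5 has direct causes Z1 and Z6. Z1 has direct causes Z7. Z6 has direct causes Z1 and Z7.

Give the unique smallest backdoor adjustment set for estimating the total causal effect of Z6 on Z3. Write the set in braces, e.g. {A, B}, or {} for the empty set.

{Z1}

Variables eligible for adjustment (non-descendants of Z6, excluding Z6 and Z3): {Z1, Z7}.
Backdoor paths from Z6 to Z3:
  P1: Z6 <- Z7 -> Z1 -> Z5 -> Z3
  P2: Z6 <- Z7 -> Z1 -> Z3
  P3: Z6 <- Z1 -> Z5 -> Z3
  P4: Z6 <- Z1 -> Z3
The empty set is not sufficient: P1 (Z6 <- Z7 -> Z1 -> Z5 -> Z3) has no collider blocking it and no conditioned non-collider, so it is open.
Try {Z1}:
  P1: blocked at chain node Z1 ∈ conditioning set.
  P2: blocked at chain node Z1 ∈ conditioning set.
  P3: blocked at fork node Z1 ∈ conditioning set.
  P4: blocked at fork node Z1 ∈ conditioning set.
{Z1} contains no descendant of Z6 and blocks every backdoor path.
No other singleton works — e.g. {Z7} leaves P3 open — so {Z1} is the unique smallest valid adjustment set.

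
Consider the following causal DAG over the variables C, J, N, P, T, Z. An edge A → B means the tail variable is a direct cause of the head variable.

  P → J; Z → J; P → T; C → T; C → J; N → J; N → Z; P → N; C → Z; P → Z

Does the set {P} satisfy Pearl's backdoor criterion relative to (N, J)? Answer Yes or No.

Yes

Backdoor paths from N to J (paths whose first edge points into N):
  P1: N <- P -> T <- C -> Z -> J
  P2: N <- P -> T <- C -> J
  P3: N <- P -> Z <- C -> J
  P4: N <- P -> Z -> J
  P5: N <- P -> J
Condition 1 (no descendant of N in the set): holds — descendants of N are {J, Z}; none are in {P}.
Condition 2 (every backdoor path blocked by {P}):
  P1: blocked at fork node P ∈ conditioning set.
  P2: blocked at fork node P ∈ conditioning set.
  P3: blocked at fork node P ∈ conditioning set.
  P4: blocked at fork node P ∈ conditioning set.
  P5: blocked at fork node P ∈ conditioning set.
{P} satisfies the backdoor criterion.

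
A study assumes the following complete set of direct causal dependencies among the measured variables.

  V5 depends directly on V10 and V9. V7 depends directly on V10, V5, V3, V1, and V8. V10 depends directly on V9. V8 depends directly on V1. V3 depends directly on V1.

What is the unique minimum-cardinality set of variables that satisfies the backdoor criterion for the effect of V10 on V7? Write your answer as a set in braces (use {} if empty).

Variables eligible for adjustment (non-descendants of V10, excluding V10 and V7): {V1, V3, V8, V9}.
Backdoor paths from V10 to V7:
  P1: V10 <- V9 -> V5 -> V7
The empty set is not sufficient: P1 (V10 <- V9 -> V5 -> V7) has no collider blocking it and no conditioned non-collider, so it is open.
Try {V9}:
  P1: blocked at fork node V9 ∈ conditioning set.
{V9} contains no descendant of V10 and blocks every backdoor path.
No other singleton works — e.g. {V1} leaves P1 open — so {V9} is the unique smallest valid adjustment set.

{V9}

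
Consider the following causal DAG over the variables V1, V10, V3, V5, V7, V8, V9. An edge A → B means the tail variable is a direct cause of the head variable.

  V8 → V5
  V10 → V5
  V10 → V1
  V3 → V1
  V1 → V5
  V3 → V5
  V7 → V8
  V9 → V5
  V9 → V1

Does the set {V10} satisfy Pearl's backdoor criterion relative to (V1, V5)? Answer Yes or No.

Backdoor paths from V1 to V5 (paths whose first edge points into V1):
  P1: V1 <- V3 -> V5
  P2: V1 <- V9 -> V5
  P3: V1 <- V10 -> V5
Condition 1 (no descendant of V1 in the set): holds — descendants of V1 are {V5}; none are in {V10}.
Condition 2 (every backdoor path blocked by {V10}):
  P1: open — no interior node is in the conditioning set.
  P2: open — no interior node is in the conditioning set.
  P3: blocked at fork node V10 ∈ conditioning set.
{V10} does not satisfy the backdoor criterion.

No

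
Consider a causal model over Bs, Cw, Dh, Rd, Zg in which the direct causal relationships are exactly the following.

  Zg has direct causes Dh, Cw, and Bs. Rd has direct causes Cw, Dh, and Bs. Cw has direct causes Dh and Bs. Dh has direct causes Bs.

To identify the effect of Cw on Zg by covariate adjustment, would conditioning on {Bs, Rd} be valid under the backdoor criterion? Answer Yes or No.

No

Backdoor paths from Cw to Zg (paths whose first edge points into Cw):
  P1: Cw <- Bs -> Dh -> Zg
  P2: Cw <- Bs -> Zg
  P3: Cw <- Bs -> Rd <- Dh -> Zg
  P4: Cw <- Dh <- Bs -> Zg
  P5: Cw <- Dh -> Zg
  P6: Cw <- Dh -> Rd <- Bs -> Zg
Condition 1 (no descendant of Cw in the set): FAILS — Rd is a descendant of Cw.
Condition 2 (every backdoor path blocked by {Bs, Rd}):
  P1: blocked at fork node Bs ∈ conditioning set.
  P2: blocked at fork node Bs ∈ conditioning set.
  P3: blocked at fork node Bs ∈ conditioning set.
  P4: blocked at fork node Bs ∈ conditioning set.
  P5: open — no interior node is in the conditioning set.
  P6: blocked at fork node Bs ∈ conditioning set.
{Bs, Rd} does not satisfy the backdoor criterion.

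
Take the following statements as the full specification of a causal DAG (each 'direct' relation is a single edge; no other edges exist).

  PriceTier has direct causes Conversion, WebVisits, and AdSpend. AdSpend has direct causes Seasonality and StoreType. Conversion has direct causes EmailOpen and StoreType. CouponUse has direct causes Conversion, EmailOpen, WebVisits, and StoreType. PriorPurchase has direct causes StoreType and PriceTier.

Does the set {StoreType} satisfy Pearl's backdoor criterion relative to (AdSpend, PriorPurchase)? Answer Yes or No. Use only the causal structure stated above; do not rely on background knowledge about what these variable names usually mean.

Yes

Backdoor paths from AdSpend to PriorPurchase (paths whose first edge points into AdSpend):
  P1: AdSpend <- StoreType -> Conversion <- EmailOpen -> CouponUse <- WebVisits -> PriceTier -> PriorPurchase
  P2: AdSpend <- StoreType -> Conversion -> CouponUse <- WebVisits -> PriceTier -> PriorPurchase
  P3: AdSpend <- StoreType -> Conversion -> PriceTier -> PriorPurchase
  P4: AdSpend <- StoreType -> CouponUse <- EmailOpen -> Conversion -> PriceTier -> PriorPurchase
  P5: AdSpend <- StoreType -> CouponUse <- WebVisits -> PriceTier -> PriorPurchase
  P6: AdSpend <- StoreType -> CouponUse <- Conversion -> PriceTier -> PriorPurchase
  P7: AdSpend <- StoreType -> PriorPurchase
Condition 1 (no descendant of AdSpend in the set): holds — descendants of AdSpend are {PriceTier, PriorPurchase}; none are in {StoreType}.
Condition 2 (every backdoor path blocked by {StoreType}):
  P1: blocked at fork node StoreType ∈ conditioning set.
  P2: blocked at fork node StoreType ∈ conditioning set.
  P3: blocked at fork node StoreType ∈ conditioning set.
  P4: blocked at fork node StoreType ∈ conditioning set.
  P5: blocked at fork node StoreType ∈ conditioning set.
  P6: blocked at fork node StoreType ∈ conditioning set.
  P7: blocked at fork node StoreType ∈ conditioning set.
{StoreType} satisfies the backdoor criterion.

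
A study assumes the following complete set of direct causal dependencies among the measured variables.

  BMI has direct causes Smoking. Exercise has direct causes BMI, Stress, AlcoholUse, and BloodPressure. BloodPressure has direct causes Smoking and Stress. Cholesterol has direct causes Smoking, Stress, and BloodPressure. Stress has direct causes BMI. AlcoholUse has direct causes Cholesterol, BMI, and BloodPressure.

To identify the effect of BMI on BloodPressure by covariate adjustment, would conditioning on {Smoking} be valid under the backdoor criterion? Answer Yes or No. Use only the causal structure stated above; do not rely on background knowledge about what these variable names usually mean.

Backdoor paths from BMI to BloodPressure (paths whose first edge points into BMI):
  P1: BMI <- Smoking -> BloodPressure
  P2: BMI <- Smoking -> Cholesterol <- Stress -> BloodPressure
  P3: BMI <- Smoking -> Cholesterol <- Stress -> Exercise <- BloodPressure
  P4: BMI <- Smoking -> Cholesterol <- Stress -> Exercise <- AlcoholUse <- BloodPressure
  P5: BMI <- Smoking -> Cholesterol <- BloodPressure
  P6: BMI <- Smoking -> Cholesterol -> AlcoholUse <- BloodPressure
  P7: BMI <- Smoking -> Cholesterol -> AlcoholUse -> Exercise <- Stress -> BloodPressure
  P8: BMI <- Smoking -> Cholesterol -> AlcoholUse -> Exercise <- BloodPressure
Condition 1 (no descendant of BMI in the set): holds — descendants of BMI are {AlcoholUse, BloodPressure, Cholesterol, Exercise, Stress}; none are in {Smoking}.
Condition 2 (every backdoor path blocked by {Smoking}):
  P1: blocked at fork node Smoking ∈ conditioning set.
  P2: blocked at fork node Smoking ∈ conditioning set.
  P3: blocked at fork node Smoking ∈ conditioning set.
  P4: blocked at fork node Smoking ∈ conditioning set.
  P5: blocked at fork node Smoking ∈ conditioning set.
  P6: blocked at fork node Smoking ∈ conditioning set.
  P7: blocked at fork node Smoking ∈ conditioning set.
  P8: blocked at fork node Smoking ∈ conditioning set.
{Smoking} satisfies the backdoor criterion.

Yes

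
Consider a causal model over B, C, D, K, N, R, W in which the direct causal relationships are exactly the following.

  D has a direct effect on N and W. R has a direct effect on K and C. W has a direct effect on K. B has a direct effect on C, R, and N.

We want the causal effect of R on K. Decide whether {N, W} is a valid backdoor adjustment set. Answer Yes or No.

Backdoor paths from R to K (paths whose first edge points into R):
  P1: R <- B -> N <- D -> W -> K
Condition 1 (no descendant of R in the set): holds — descendants of R are {C, K}; none are in {N, W}.
Condition 2 (every backdoor path blocked by {N, W}):
  P1: blocked at chain node W ∈ conditioning set.
{N, W} satisfies the backdoor criterion.

Yes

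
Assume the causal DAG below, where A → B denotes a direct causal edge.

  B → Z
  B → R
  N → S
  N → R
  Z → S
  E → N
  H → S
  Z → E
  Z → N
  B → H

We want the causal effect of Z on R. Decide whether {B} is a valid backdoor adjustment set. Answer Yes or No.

Yes

Backdoor paths from Z to R (paths whose first edge points into Z):
  P1: Z <- B -> H -> S <- N -> R
  P2: Z <- B -> R
Condition 1 (no descendant of Z in the set): holds — descendants of Z are {E, N, R, S}; none are in {B}.
Condition 2 (every backdoor path blocked by {B}):
  P1: blocked at fork node B ∈ conditioning set.
  P2: blocked at fork node B ∈ conditioning set.
{B} satisfies the backdoor criterion.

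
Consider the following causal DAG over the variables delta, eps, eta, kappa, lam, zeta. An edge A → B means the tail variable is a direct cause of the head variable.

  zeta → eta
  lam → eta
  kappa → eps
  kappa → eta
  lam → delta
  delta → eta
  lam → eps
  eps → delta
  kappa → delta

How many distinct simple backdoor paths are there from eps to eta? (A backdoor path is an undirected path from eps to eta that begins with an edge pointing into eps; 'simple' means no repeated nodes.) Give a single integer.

6

A backdoor path from eps to eta is any simple undirected path whose first edge points into eps (i.e. leaves eps via a parent).
Parents of eps: {kappa, lam}.
Enumerating:
  P1: eps <- lam -> delta <- kappa -> eta
  P2: eps <- lam -> delta -> eta
  P3: eps <- lam -> eta
  P4: eps <- kappa -> delta <- lam -> eta
  P5: eps <- kappa -> delta -> eta
  P6: eps <- kappa -> eta
That exhausts the simple backdoor paths. Count: 6.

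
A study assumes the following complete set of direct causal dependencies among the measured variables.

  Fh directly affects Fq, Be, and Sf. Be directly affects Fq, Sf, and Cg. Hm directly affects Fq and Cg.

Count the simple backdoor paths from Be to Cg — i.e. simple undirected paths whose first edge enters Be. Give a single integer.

A backdoor path from Be to Cg is any simple undirected path whose first edge points into Be (i.e. leaves Be via a parent).
Parents of Be: {Fh}.
Enumerating:
  P1: Be <- Fh -> Fq <- Hm -> Cg
That exhausts the simple backdoor paths. Count: 1.

1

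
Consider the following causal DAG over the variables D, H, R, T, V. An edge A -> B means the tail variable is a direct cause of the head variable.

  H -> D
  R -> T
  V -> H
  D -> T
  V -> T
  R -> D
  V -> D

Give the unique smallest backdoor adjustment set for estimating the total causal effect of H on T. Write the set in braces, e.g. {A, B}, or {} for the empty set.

Variables eligible for adjustment (non-descendants of H, excluding H and T): {R, V}.
Backdoor paths from H to T:
  P1: H <- V -> D <- R -> T
  P2: H <- V -> D -> T
  P3: H <- V -> T
The empty set is not sufficient: P2 (H <- V -> D -> T) has no collider blocking it and no conditioned non-collider, so it is open.
Try {V}:
  P1: blocked at fork node V ∈ conditioning set.
  P2: blocked at fork node V ∈ conditioning set.
  P3: blocked at fork node V ∈ conditioning set.
{V} contains no descendant of H and blocks every backdoor path.
No other singleton works — e.g. {R} leaves P2 open — so {V} is the unique smallest valid adjustment set.

{V}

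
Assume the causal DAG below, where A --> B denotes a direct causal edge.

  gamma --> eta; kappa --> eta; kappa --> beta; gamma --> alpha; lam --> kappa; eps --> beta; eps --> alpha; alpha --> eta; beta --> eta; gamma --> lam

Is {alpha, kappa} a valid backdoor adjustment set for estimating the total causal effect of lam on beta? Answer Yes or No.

Backdoor paths from lam to beta (paths whose first edge points into lam):
  P1: lam <- gamma -> alpha <- eps -> beta
  P2: lam <- gamma -> alpha -> eta <- kappa -> beta
  P3: lam <- gamma -> alpha -> eta <- beta
  P4: lam <- gamma -> eta <- alpha <- eps -> beta
  P5: lam <- gamma -> eta <- kappa -> beta
  P6: lam <- gamma -> eta <- beta
Condition 1 (no descendant of lam in the set): FAILS — kappa is a descendant of lam.
Condition 2 (every backdoor path blocked by {alpha, kappa}):
  P1: open — collider(s) alpha are conditioned on (or have a conditioned descendant) and no non-collider on the path is in the set.
  P2: blocked at chain node alpha ∈ conditioning set.
  P3: blocked at chain node alpha ∈ conditioning set.
  P4: blocked at collider eta (neither it nor any descendant is in the conditioning set).
  P5: blocked at collider eta (neither it nor any descendant is in the conditioning set).
  P6: blocked at collider eta (neither it nor any descendant is in the conditioning set).
{alpha, kappa} does not satisfy the backdoor criterion.

No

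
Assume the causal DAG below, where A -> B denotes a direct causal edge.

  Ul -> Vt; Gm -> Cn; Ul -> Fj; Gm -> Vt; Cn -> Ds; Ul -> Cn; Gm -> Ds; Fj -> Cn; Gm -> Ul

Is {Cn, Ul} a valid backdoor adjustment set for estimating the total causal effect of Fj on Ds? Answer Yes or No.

No

Backdoor paths from Fj to Ds (paths whose first edge points into Fj):
  P1: Fj <- Ul <- Gm -> Cn -> Ds
  P2: Fj <- Ul <- Gm -> Ds
  P3: Fj <- Ul -> Vt <- Gm -> Cn -> Ds
  P4: Fj <- Ul -> Vt <- Gm -> Ds
  P5: Fj <- Ul -> Cn <- Gm -> Ds
  P6: Fj <- Ul -> Cn -> Ds
Condition 1 (no descendant of Fj in the set): FAILS — Cn is a descendant of Fj.
Condition 2 (every backdoor path blocked by {Cn, Ul}):
  P1: blocked at chain node Ul ∈ conditioning set.
  P2: blocked at chain node Ul ∈ conditioning set.
  P3: blocked at fork node Ul ∈ conditioning set.
  P4: blocked at fork node Ul ∈ conditioning set.
  P5: blocked at fork node Ul ∈ conditioning set.
  P6: blocked at fork node Ul ∈ conditioning set.
{Cn, Ul} does not satisfy the backdoor criterion.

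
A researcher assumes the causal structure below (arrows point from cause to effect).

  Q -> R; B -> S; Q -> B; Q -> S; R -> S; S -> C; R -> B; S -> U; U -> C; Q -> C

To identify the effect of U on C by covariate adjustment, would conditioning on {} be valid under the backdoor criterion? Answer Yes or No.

No

Backdoor paths from U to C (paths whose first edge points into U):
  P1: U <- S <- Q -> C
  P2: U <- S <- R <- Q -> C
  P3: U <- S <- R -> B <- Q -> C
  P4: U <- S <- B <- Q -> C
  P5: U <- S <- B <- R <- Q -> C
  P6: U <- S -> C
Condition 1 (no descendant of U in the set): holds — descendants of U are {C}; none are in {}.
Condition 2 (every backdoor path blocked by {}):
  P1: open — no interior node is in the conditioning set.
  P2: open — no interior node is in the conditioning set.
  P3: blocked at collider B (neither it nor any descendant is in the conditioning set).
  P4: open — no interior node is in the conditioning set.
  P5: open — no interior node is in the conditioning set.
  P6: open — no interior node is in the conditioning set.
{} does not satisfy the backdoor criterion.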